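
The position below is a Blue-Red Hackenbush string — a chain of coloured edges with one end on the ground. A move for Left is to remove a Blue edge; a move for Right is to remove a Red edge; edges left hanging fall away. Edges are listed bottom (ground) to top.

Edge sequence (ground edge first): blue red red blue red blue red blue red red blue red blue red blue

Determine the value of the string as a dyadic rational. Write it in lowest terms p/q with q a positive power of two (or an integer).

Recurse on prefixes of the 15-edge string blue red red blue red blue red blue red red blue red blue red blue:
edge 1 of 15 (blue): { 0 | (no moves) } -> 1
edge 2 of 15 (red): { 0 | 1 } -> 1/2
edge 3 of 15 (red): { 0 | 1/2, 1 } -> 1/4
edge 4 of 15 (blue): { 0, 1/4 | 1/2, 1 } -> 3/8
edge 5 of 15 (red): { 0, 1/4 | 3/8, 1/2, 1 } -> 5/16
edge 6 of 15 (blue): { 0, 1/4, 5/16 | 3/8, 1/2, 1 } -> 11/32
edge 7 of 15 (red): { 0, 1/4, 5/16 | 11/32, 3/8, 1/2, 1 } -> 21/64
edge 8 of 15 (blue): { 0, 1/4, 5/16, 21/64 | 11/32, 3/8, 1/2, 1 } -> 43/128
edge 9 of 15 (red): { 0, 1/4, 5/16, 21/64 | 43/128, 11/32, 3/8, 1/2, 1 } -> 85/256
edge 10 of 15 (red): { 0, 1/4, 5/16, 21/64 | 85/256, 43/128, 11/32, 3/8, 1/2, 1 } -> 169/512
edge 11 of 15 (blue): { 0, 1/4, 5/16, 21/64, 169/512 | 85/256, 43/128, 11/32, 3/8, 1/2, 1 } -> 339/1024
edge 12 of 15 (red): { 0, 1/4, 5/16, 21/64, 169/512 | 339/1024, 85/256, 43/128, 11/32, 3/8, 1/2, 1 } -> 677/2048
edge 13 of 15 (blue): { 0, 1/4, 5/16, 21/64, 169/512, 677/2048 | 339/1024, 85/256, 43/128, 11/32, 3/8, 1/2, 1 } -> 1355/4096
edge 14 of 15 (red): { 0, 1/4, 5/16, 21/64, 169/512, 677/2048 | 1355/4096, 339/1024, 85/256, 43/128, 11/32, 3/8, 1/2, 1 } -> 2709/8192
edge 15 of 15 (blue): { 0, 1/4, 5/16, 21/64, 169/512, 677/2048, 2709/8192 | 1355/4096, 339/1024, 85/256, 43/128, 11/32, 3/8, 1/2, 1 } -> 5419/16384

5419/16384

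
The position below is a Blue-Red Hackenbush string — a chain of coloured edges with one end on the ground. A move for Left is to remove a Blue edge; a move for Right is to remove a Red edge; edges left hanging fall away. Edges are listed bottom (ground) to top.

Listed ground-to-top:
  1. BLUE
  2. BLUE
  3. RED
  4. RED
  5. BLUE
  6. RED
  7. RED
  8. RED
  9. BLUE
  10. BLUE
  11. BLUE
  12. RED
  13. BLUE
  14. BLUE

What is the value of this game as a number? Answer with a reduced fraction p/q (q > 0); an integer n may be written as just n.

Prefix values for BLUE BLUE RED RED BLUE RED RED RED BLUE BLUE BLUE RED BLUE BLUE via {L|R} + simplicity:
edge 1 of 14 (BLUE): { 0 | — } = 1
edge 2 of 14 (BLUE): { 0,1 | — } = 2
edge 3 of 14 (RED): { 0,1 | 2 } = 3/2
edge 4 of 14 (RED): { 0,1 | 3/2,2 } = 5/4
edge 5 of 14 (BLUE): { 0,1,5/4 | 3/2,2 } = 11/8
edge 6 of 14 (RED): { 0,1,5/4 | 11/8,3/2,2 } = 21/16
edge 7 of 14 (RED): { 0,1,5/4 | 21/16,11/8,3/2,2 } = 41/32
edge 8 of 14 (RED): { 0,1,5/4 | 41/32,21/16,11/8,3/2,2 } = 81/64
edge 9 of 14 (BLUE): { 0,1,5/4,81/64 | 41/32,21/16,11/8,3/2,2 } = 163/128
edge 10 of 14 (BLUE): { 0,1,5/4,81/64,163/128 | 41/32,21/16,11/8,3/2,2 } = 327/256
edge 11 of 14 (BLUE): { 0,1,5/4,81/64,163/128,327/256 | 41/32,21/16,11/8,3/2,2 } = 655/512
edge 12 of 14 (RED): { 0,1,5/4,81/64,163/128,327/256 | 655/512,41/32,21/16,11/8,3/2,2 } = 1309/1024
edge 13 of 14 (BLUE): { 0,1,5/4,81/64,163/128,327/256,1309/1024 | 655/512,41/32,21/16,11/8,3/2,2 } = 2619/2048
edge 14 of 14 (BLUE): { 0,1,5/4,81/64,163/128,327/256,1309/1024,2619/2048 | 655/512,41/32,21/16,11/8,3/2,2 } = 5239/4096

5239/4096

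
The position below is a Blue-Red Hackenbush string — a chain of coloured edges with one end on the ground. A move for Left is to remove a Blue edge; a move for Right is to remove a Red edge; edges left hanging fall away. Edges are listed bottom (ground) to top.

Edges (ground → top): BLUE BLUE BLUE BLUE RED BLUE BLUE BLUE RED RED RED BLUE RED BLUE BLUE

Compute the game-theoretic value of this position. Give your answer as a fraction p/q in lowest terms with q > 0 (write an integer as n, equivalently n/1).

B: Left { 0 }, Right {  } gives simplest 1
BB: Left { 0 1 }, Right {  } gives simplest 2
BBB: Left { 0 1 2 }, Right {  } gives simplest 3
BBBB: Left { 0 1 2 3 }, Right {  } gives simplest 4
BBBBR: Left { 0 1 2 3 }, Right { 4 } gives simplest 7/2
BBBBRB: Left { 0 1 2 3 7/2 }, Right { 4 } gives simplest 15/4
BBBBRBB: Left { 0 1 2 3 7/2 15/4 }, Right { 4 } gives simplest 31/8
BBBBRBBB: Left { 0 1 2 3 7/2 15/4 31/8 }, Right { 4 } gives simplest 63/16
BBBBRBBBR: Left { 0 1 2 3 7/2 15/4 31/8 }, Right { 63/16 4 } gives simplest 125/32
BBBBRBBBRR: Left { 0 1 2 3 7/2 15/4 31/8 }, Right { 125/32 63/16 4 } gives simplest 249/64
BBBBRBBBRRR: Left { 0 1 2 3 7/2 15/4 31/8 }, Right { 249/64 125/32 63/16 4 } gives simplest 497/128
BBBBRBBBRRRB: Left { 0 1 2 3 7/2 15/4 31/8 497/128 }, Right { 249/64 125/32 63/16 4 } gives simplest 995/256
BBBBRBBBRRRBR: Left { 0 1 2 3 7/2 15/4 31/8 497/128 }, Right { 995/256 249/64 125/32 63/16 4 } gives simplest 1989/512
BBBBRBBBRRRBRB: Left { 0 1 2 3 7/2 15/4 31/8 497/128 1989/512 }, Right { 995/256 249/64 125/32 63/16 4 } gives simplest 3979/1024
BBBBRBBBRRRBRBB: Left { 0 1 2 3 7/2 15/4 31/8 497/128 1989/512 3979/1024 }, Right { 995/256 249/64 125/32 63/16 4 } gives simplest 7959/2048

7959/2048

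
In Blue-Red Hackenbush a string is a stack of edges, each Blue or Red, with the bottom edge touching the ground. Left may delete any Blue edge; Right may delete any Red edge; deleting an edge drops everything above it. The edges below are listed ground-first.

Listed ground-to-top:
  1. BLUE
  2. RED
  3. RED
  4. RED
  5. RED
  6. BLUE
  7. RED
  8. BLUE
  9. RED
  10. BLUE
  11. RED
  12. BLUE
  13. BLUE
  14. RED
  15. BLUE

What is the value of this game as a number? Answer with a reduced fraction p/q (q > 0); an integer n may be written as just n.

1371/16384

Recurse on prefixes of the 15-edge string BLUE RED RED RED RED BLUE RED BLUE RED BLUE RED BLUE BLUE RED BLUE:
B: Left { 0 }, Right { (no moves) } — simplest 1
BR: Left { 0 }, Right { 1 } — simplest 1/2
BRR: Left { 0 }, Right { 1/2; 1 } — simplest 1/4
BRRR: Left { 0 }, Right { 1/4; 1/2; 1 } — simplest 1/8
BRRRR: Left { 0 }, Right { 1/8; 1/4; 1/2; 1 } — simplest 1/16
BRRRRB: Left { 0; 1/16 }, Right { 1/8; 1/4; 1/2; 1 } — simplest 3/32
BRRRRBR: Left { 0; 1/16 }, Right { 3/32; 1/8; 1/4; 1/2; 1 } — simplest 5/64
BRRRRBRB: Left { 0; 1/16; 5/64 }, Right { 3/32; 1/8; 1/4; 1/2; 1 } — simplest 11/128
BRRRRBRBR: Left { 0; 1/16; 5/64 }, Right { 11/128; 3/32; 1/8; 1/4; 1/2; 1 } — simplest 21/256
BRRRRBRBRB: Left { 0; 1/16; 5/64; 21/256 }, Right { 11/128; 3/32; 1/8; 1/4; 1/2; 1 } — simplest 43/512
BRRRRBRBRBR: Left { 0; 1/16; 5/64; 21/256 }, Right { 43/512; 11/128; 3/32; 1/8; 1/4; 1/2; 1 } — simplest 85/1024
BRRRRBRBRBRB: Left { 0; 1/16; 5/64; 21/256; 85/1024 }, Right { 43/512; 11/128; 3/32; 1/8; 1/4; 1/2; 1 } — simplest 171/2048
BRRRRBRBRBRBB: Left { 0; 1/16; 5/64; 21/256; 85/1024; 171/2048 }, Right { 43/512; 11/128; 3/32; 1/8; 1/4; 1/2; 1 } — simplest 343/4096
BRRRRBRBRBRBBR: Left { 0; 1/16; 5/64; 21/256; 85/1024; 171/2048 }, Right { 343/4096; 43/512; 11/128; 3/32; 1/8; 1/4; 1/2; 1 } — simplest 685/8192
BRRRRBRBRBRBBRB: Left { 0; 1/16; 5/64; 21/256; 85/1024; 171/2048; 685/8192 }, Right { 343/4096; 43/512; 11/128; 3/32; 1/8; 1/4; 1/2; 1 } — simplest 1371/16384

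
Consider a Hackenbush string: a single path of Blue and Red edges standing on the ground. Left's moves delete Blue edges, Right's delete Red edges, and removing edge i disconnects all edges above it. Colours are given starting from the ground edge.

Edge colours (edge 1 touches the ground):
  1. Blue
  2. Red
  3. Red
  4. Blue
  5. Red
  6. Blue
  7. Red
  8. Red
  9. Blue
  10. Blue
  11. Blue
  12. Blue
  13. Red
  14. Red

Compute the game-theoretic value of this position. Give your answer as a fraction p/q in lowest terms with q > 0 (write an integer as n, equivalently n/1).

2681/8192

Build v(s[:k]) for k = 1..14, string s = Blue Red Red Blue Red Blue Red Red Blue Blue Blue Blue Red Red.
step 1: add Blue to get B; options L={ 0 } R={ ∅ } = 1
step 2: add Red to get BR; options L={ 0 } R={ 1 } = 1/2
step 3: add Red to get BRR; options L={ 0 } R={ 1/2 1 } = 1/4
step 4: add Blue to get BRRB; options L={ 0 1/4 } R={ 1/2 1 } = 3/8
step 5: add Red to get BRRBR; options L={ 0 1/4 } R={ 3/8 1/2 1 } = 5/16
step 6: add Blue to get BRRBRB; options L={ 0 1/4 5/16 } R={ 3/8 1/2 1 } = 11/32
step 7: add Red to get BRRBRBR; options L={ 0 1/4 5/16 } R={ 11/32 3/8 1/2 1 } = 21/64
step 8: add Red to get BRRBRBRR; options L={ 0 1/4 5/16 } R={ 21/64 11/32 3/8 1/2 1 } = 41/128
step 9: add Blue to get BRRBRBRRB; options L={ 0 1/4 5/16 41/128 } R={ 21/64 11/32 3/8 1/2 1 } = 83/256
step 10: add Blue to get BRRBRBRRBB; options L={ 0 1/4 5/16 41/128 83/256 } R={ 21/64 11/32 3/8 1/2 1 } = 167/512
step 11: add Blue to get BRRBRBRRBBB; options L={ 0 1/4 5/16 41/128 83/256 167/512 } R={ 21/64 11/32 3/8 1/2 1 } = 335/1024
step 12: add Blue to get BRRBRBRRBBBB; options L={ 0 1/4 5/16 41/128 83/256 167/512 335/1024 } R={ 21/64 11/32 3/8 1/2 1 } = 671/2048
step 13: add Red to get BRRBRBRRBBBBR; options L={ 0 1/4 5/16 41/128 83/256 167/512 335/1024 } R={ 671/2048 21/64 11/32 3/8 1/2 1 } = 1341/4096
step 14: add Red to get BRRBRBRRBBBBRR; options L={ 0 1/4 5/16 41/128 83/256 167/512 335/1024 } R={ 1341/4096 671/2048 21/64 11/32 3/8 1/2 1 } = 2681/8192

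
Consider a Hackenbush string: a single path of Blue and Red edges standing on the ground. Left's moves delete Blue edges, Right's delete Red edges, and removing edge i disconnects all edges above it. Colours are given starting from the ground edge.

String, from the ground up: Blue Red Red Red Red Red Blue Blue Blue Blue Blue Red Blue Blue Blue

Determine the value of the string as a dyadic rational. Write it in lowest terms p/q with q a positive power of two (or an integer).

B: Left { 0 }, Right { none } -> simplest 1
BR: Left { 0 }, Right { 1 } -> simplest 1/2
BRR: Left { 0 }, Right { 1/2, 1 } -> simplest 1/4
BRRR: Left { 0 }, Right { 1/4, 1/2, 1 } -> simplest 1/8
BRRRR: Left { 0 }, Right { 1/8, 1/4, 1/2, 1 } -> simplest 1/16
BRRRRR: Left { 0 }, Right { 1/16, 1/8, 1/4, 1/2, 1 } -> simplest 1/32
BRRRRRB: Left { 0, 1/32 }, Right { 1/16, 1/8, 1/4, 1/2, 1 } -> simplest 3/64
BRRRRRBB: Left { 0, 1/32, 3/64 }, Right { 1/16, 1/8, 1/4, 1/2, 1 } -> simplest 7/128
BRRRRRBBB: Left { 0, 1/32, 3/64, 7/128 }, Right { 1/16, 1/8, 1/4, 1/2, 1 } -> simplest 15/256
BRRRRRBBBB: Left { 0, 1/32, 3/64, 7/128, 15/256 }, Right { 1/16, 1/8, 1/4, 1/2, 1 } -> simplest 31/512
BRRRRRBBBBB: Left { 0, 1/32, 3/64, 7/128, 15/256, 31/512 }, Right { 1/16, 1/8, 1/4, 1/2, 1 } -> simplest 63/1024
BRRRRRBBBBBR: Left { 0, 1/32, 3/64, 7/128, 15/256, 31/512 }, Right { 63/1024, 1/16, 1/8, 1/4, 1/2, 1 } -> simplest 125/2048
BRRRRRBBBBBRB: Left { 0, 1/32, 3/64, 7/128, 15/256, 31/512, 125/2048 }, Right { 63/1024, 1/16, 1/8, 1/4, 1/2, 1 } -> simplest 251/4096
BRRRRRBBBBBRBB: Left { 0, 1/32, 3/64, 7/128, 15/256, 31/512, 125/2048, 251/4096 }, Right { 63/1024, 1/16, 1/8, 1/4, 1/2, 1 } -> simplest 503/8192
BRRRRRBBBBBRBBB: Left { 0, 1/32, 3/64, 7/128, 15/256, 31/512, 125/2048, 251/4096, 503/8192 }, Right { 63/1024, 1/16, 1/8, 1/4, 1/2, 1 } -> simplest 1007/16384

1007/16384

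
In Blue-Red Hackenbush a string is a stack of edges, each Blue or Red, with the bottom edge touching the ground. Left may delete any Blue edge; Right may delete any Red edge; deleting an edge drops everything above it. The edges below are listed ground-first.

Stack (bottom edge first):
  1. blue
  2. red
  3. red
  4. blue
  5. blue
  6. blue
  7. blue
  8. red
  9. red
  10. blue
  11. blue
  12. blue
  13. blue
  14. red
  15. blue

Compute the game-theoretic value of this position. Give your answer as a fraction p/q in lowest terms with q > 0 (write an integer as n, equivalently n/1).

Recurse on prefixes of the 15-edge string blue red red blue blue blue blue red red blue blue blue blue red blue:
value(b) = { 0 |  } ⇒ 1
value(br) = { 0 | 1 } ⇒ 1/2
value(brr) = { 0 | 1/2, 1 } ⇒ 1/4
value(brrb) = { 0, 1/4 | 1/2, 1 } ⇒ 3/8
value(brrbb) = { 0, 1/4, 3/8 | 1/2, 1 } ⇒ 7/16
value(brrbbb) = { 0, 1/4, 3/8, 7/16 | 1/2, 1 } ⇒ 15/32
value(brrbbbb) = { 0, 1/4, 3/8, 7/16, 15/32 | 1/2, 1 } ⇒ 31/64
value(brrbbbbr) = { 0, 1/4, 3/8, 7/16, 15/32 | 31/64, 1/2, 1 } ⇒ 61/128
value(brrbbbbrr) = { 0, 1/4, 3/8, 7/16, 15/32 | 61/128, 31/64, 1/2, 1 } ⇒ 121/256
value(brrbbbbrrb) = { 0, 1/4, 3/8, 7/16, 15/32, 121/256 | 61/128, 31/64, 1/2, 1 } ⇒ 243/512
value(brrbbbbrrbb) = { 0, 1/4, 3/8, 7/16, 15/32, 121/256, 243/512 | 61/128, 31/64, 1/2, 1 } ⇒ 487/1024
value(brrbbbbrrbbb) = { 0, 1/4, 3/8, 7/16, 15/32, 121/256, 243/512, 487/1024 | 61/128, 31/64, 1/2, 1 } ⇒ 975/2048
value(brrbbbbrrbbbb) = { 0, 1/4, 3/8, 7/16, 15/32, 121/256, 243/512, 487/1024, 975/2048 | 61/128, 31/64, 1/2, 1 } ⇒ 1951/4096
value(brrbbbbrrbbbbr) = { 0, 1/4, 3/8, 7/16, 15/32, 121/256, 243/512, 487/1024, 975/2048 | 1951/4096, 61/128, 31/64, 1/2, 1 } ⇒ 3901/8192
value(brrbbbbrrbbbbrb) = { 0, 1/4, 3/8, 7/16, 15/32, 121/256, 243/512, 487/1024, 975/2048, 3901/8192 | 1951/4096, 61/128, 31/64, 1/2, 1 } ⇒ 7803/16384

7803/16384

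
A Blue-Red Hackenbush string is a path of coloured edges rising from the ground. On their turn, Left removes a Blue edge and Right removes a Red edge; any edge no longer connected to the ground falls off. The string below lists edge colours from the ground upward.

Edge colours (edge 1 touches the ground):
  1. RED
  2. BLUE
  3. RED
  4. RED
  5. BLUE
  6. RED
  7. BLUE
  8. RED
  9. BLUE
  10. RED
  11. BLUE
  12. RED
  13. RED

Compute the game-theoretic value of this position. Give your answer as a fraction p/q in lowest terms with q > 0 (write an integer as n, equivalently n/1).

Prefix values for RED BLUE RED RED BLUE RED BLUE RED BLUE RED BLUE RED RED via {L|R} + simplicity:
1 of 13 · R · max L −∞ · min R 0 => -1
2 of 13 · RB · max L -1 · min R 0 => -1/2
3 of 13 · RBR · max L -1 · min R -1/2 => -3/4
4 of 13 · RBRR · max L -1 · min R -3/4 => -7/8
5 of 13 · RBRRB · max L -7/8 · min R -3/4 => -13/16
6 of 13 · RBRRBR · max L -7/8 · min R -13/16 => -27/32
7 of 13 · RBRRBRB · max L -27/32 · min R -13/16 => -53/64
8 of 13 · RBRRBRBR · max L -27/32 · min R -53/64 => -107/128
9 of 13 · RBRRBRBRB · max L -107/128 · min R -53/64 => -213/256
10 of 13 · RBRRBRBRBR · max L -107/128 · min R -213/256 => -427/512
11 of 13 · RBRRBRBRBRB · max L -427/512 · min R -213/256 => -853/1024
12 of 13 · RBRRBRBRBRBR · max L -427/512 · min R -853/1024 => -1707/2048
13 of 13 · RBRRBRBRBRBRR · max L -427/512 · min R -1707/2048 => -3415/4096

-3415/4096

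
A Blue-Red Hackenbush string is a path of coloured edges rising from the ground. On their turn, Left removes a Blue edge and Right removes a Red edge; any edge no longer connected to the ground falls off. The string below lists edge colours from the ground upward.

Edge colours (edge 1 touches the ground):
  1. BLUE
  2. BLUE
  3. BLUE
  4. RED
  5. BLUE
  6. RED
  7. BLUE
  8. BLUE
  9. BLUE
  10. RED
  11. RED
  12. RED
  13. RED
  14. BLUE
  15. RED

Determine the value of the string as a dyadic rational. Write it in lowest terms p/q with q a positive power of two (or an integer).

Build val(s[:k]) for k = 1..15, string s = BLUE BLUE BLUE RED BLUE RED BLUE BLUE BLUE RED RED RED RED BLUE RED.
val(B) = { 0 | — } => 1
val(BB) = { 0, 1 | — } => 2
val(BBB) = { 0, 1, 2 | — } => 3
val(BBBR) = { 0, 1, 2 | 3 } => 5/2
val(BBBRB) = { 0, 1, 2, 5/2 | 3 } => 11/4
val(BBBRBR) = { 0, 1, 2, 5/2 | 11/4, 3 } => 21/8
val(BBBRBRB) = { 0, 1, 2, 5/2, 21/8 | 11/4, 3 } => 43/16
val(BBBRBRBB) = { 0, 1, 2, 5/2, 21/8, 43/16 | 11/4, 3 } => 87/32
val(BBBRBRBBB) = { 0, 1, 2, 5/2, 21/8, 43/16, 87/32 | 11/4, 3 } => 175/64
val(BBBRBRBBBR) = { 0, 1, 2, 5/2, 21/8, 43/16, 87/32 | 175/64, 11/4, 3 } => 349/128
val(BBBRBRBBBRR) = { 0, 1, 2, 5/2, 21/8, 43/16, 87/32 | 349/128, 175/64, 11/4, 3 } => 697/256
val(BBBRBRBBBRRR) = { 0, 1, 2, 5/2, 21/8, 43/16, 87/32 | 697/256, 349/128, 175/64, 11/4, 3 } => 1393/512
val(BBBRBRBBBRRRR) = { 0, 1, 2, 5/2, 21/8, 43/16, 87/32 | 1393/512, 697/256, 349/128, 175/64, 11/4, 3 } => 2785/1024
val(BBBRBRBBBRRRRB) = { 0, 1, 2, 5/2, 21/8, 43/16, 87/32, 2785/1024 | 1393/512, 697/256, 349/128, 175/64, 11/4, 3 } => 5571/2048
val(BBBRBRBBBRRRRBR) = { 0, 1, 2, 5/2, 21/8, 43/16, 87/32, 2785/1024 | 5571/2048, 1393/512, 697/256, 349/128, 175/64, 11/4, 3 } => 11141/4096

11141/4096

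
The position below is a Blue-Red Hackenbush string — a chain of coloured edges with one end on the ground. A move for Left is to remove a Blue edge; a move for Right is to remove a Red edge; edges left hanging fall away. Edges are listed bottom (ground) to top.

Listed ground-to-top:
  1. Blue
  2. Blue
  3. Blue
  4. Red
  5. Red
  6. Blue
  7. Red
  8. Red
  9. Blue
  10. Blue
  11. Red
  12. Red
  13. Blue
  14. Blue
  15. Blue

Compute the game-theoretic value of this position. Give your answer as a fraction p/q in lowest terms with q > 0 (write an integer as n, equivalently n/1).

9423/4096

edge 1 of 15 (Blue): { 0 | — } -> 1
edge 2 of 15 (Blue): { 0,1 | — } -> 2
edge 3 of 15 (Blue): { 0,1,2 | — } -> 3
edge 4 of 15 (Red): { 0,1,2 | 3 } -> 5/2
edge 5 of 15 (Red): { 0,1,2 | 5/2,3 } -> 9/4
edge 6 of 15 (Blue): { 0,1,2,9/4 | 5/2,3 } -> 19/8
edge 7 of 15 (Red): { 0,1,2,9/4 | 19/8,5/2,3 } -> 37/16
edge 8 of 15 (Red): { 0,1,2,9/4 | 37/16,19/8,5/2,3 } -> 73/32
edge 9 of 15 (Blue): { 0,1,2,9/4,73/32 | 37/16,19/8,5/2,3 } -> 147/64
edge 10 of 15 (Blue): { 0,1,2,9/4,73/32,147/64 | 37/16,19/8,5/2,3 } -> 295/128
edge 11 of 15 (Red): { 0,1,2,9/4,73/32,147/64 | 295/128,37/16,19/8,5/2,3 } -> 589/256
edge 12 of 15 (Red): { 0,1,2,9/4,73/32,147/64 | 589/256,295/128,37/16,19/8,5/2,3 } -> 1177/512
edge 13 of 15 (Blue): { 0,1,2,9/4,73/32,147/64,1177/512 | 589/256,295/128,37/16,19/8,5/2,3 } -> 2355/1024
edge 14 of 15 (Blue): { 0,1,2,9/4,73/32,147/64,1177/512,2355/1024 | 589/256,295/128,37/16,19/8,5/2,3 } -> 4711/2048
edge 15 of 15 (Blue): { 0,1,2,9/4,73/32,147/64,1177/512,2355/1024,4711/2048 | 589/256,295/128,37/16,19/8,5/2,3 } -> 9423/4096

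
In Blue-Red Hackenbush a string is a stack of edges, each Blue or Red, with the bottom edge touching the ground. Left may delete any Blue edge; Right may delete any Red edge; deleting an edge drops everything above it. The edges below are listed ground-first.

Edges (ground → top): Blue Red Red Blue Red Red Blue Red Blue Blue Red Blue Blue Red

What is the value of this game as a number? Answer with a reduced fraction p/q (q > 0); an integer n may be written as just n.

step 1: add Blue to get B; options L={ 0 } R={ — } gives 1
step 2: add Red to get BR; options L={ 0 } R={ 1 } gives 1/2
step 3: add Red to get BRR; options L={ 0 } R={ 1/2; 1 } gives 1/4
step 4: add Blue to get BRRB; options L={ 0; 1/4 } R={ 1/2; 1 } gives 3/8
step 5: add Red to get BRRBR; options L={ 0; 1/4 } R={ 3/8; 1/2; 1 } gives 5/16
step 6: add Red to get BRRBRR; options L={ 0; 1/4 } R={ 5/16; 3/8; 1/2; 1 } gives 9/32
step 7: add Blue to get BRRBRRB; options L={ 0; 1/4; 9/32 } R={ 5/16; 3/8; 1/2; 1 } gives 19/64
step 8: add Red to get BRRBRRBR; options L={ 0; 1/4; 9/32 } R={ 19/64; 5/16; 3/8; 1/2; 1 } gives 37/128
step 9: add Blue to get BRRBRRBRB; options L={ 0; 1/4; 9/32; 37/128 } R={ 19/64; 5/16; 3/8; 1/2; 1 } gives 75/256
step 10: add Blue to get BRRBRRBRBB; options L={ 0; 1/4; 9/32; 37/128; 75/256 } R={ 19/64; 5/16; 3/8; 1/2; 1 } gives 151/512
step 11: add Red to get BRRBRRBRBBR; options L={ 0; 1/4; 9/32; 37/128; 75/256 } R={ 151/512; 19/64; 5/16; 3/8; 1/2; 1 } gives 301/1024
step 12: add Blue to get BRRBRRBRBBRB; options L={ 0; 1/4; 9/32; 37/128; 75/256; 301/1024 } R={ 151/512; 19/64; 5/16; 3/8; 1/2; 1 } gives 603/2048
step 13: add Blue to get BRRBRRBRBBRBB; options L={ 0; 1/4; 9/32; 37/128; 75/256; 301/1024; 603/2048 } R={ 151/512; 19/64; 5/16; 3/8; 1/2; 1 } gives 1207/4096
step 14: add Red to get BRRBRRBRBBRBBR; options L={ 0; 1/4; 9/32; 37/128; 75/256; 301/1024; 603/2048 } R={ 1207/4096; 151/512; 19/64; 5/16; 3/8; 1/2; 1 } gives 2413/8192

2413/8192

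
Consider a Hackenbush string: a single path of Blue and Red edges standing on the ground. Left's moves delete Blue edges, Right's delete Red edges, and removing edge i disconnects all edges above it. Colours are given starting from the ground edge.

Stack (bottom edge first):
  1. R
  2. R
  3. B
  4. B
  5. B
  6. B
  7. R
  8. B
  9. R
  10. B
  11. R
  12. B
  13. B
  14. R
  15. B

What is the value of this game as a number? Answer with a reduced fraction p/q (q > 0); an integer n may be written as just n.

step 1: add R to get R; options L={ none } R={ 0 } = -1
step 2: add R to get RR; options L={ none } R={ -1,0 } = -2
step 3: add B to get RRB; options L={ -2 } R={ -1,0 } = -3/2
step 4: add B to get RRBB; options L={ -2,-3/2 } R={ -1,0 } = -5/4
step 5: add B to get RRBBB; options L={ -2,-3/2,-5/4 } R={ -1,0 } = -9/8
step 6: add B to get RRBBBB; options L={ -2,-3/2,-5/4,-9/8 } R={ -1,0 } = -17/16
step 7: add R to get RRBBBBR; options L={ -2,-3/2,-5/4,-9/8 } R={ -17/16,-1,0 } = -35/32
step 8: add B to get RRBBBBRB; options L={ -2,-3/2,-5/4,-9/8,-35/32 } R={ -17/16,-1,0 } = -69/64
step 9: add R to get RRBBBBRBR; options L={ -2,-3/2,-5/4,-9/8,-35/32 } R={ -69/64,-17/16,-1,0 } = -139/128
step 10: add B to get RRBBBBRBRB; options L={ -2,-3/2,-5/4,-9/8,-35/32,-139/128 } R={ -69/64,-17/16,-1,0 } = -277/256
step 11: add R to get RRBBBBRBRBR; options L={ -2,-3/2,-5/4,-9/8,-35/32,-139/128 } R={ -277/256,-69/64,-17/16,-1,0 } = -555/512
step 12: add B to get RRBBBBRBRBRB; options L={ -2,-3/2,-5/4,-9/8,-35/32,-139/128,-555/512 } R={ -277/256,-69/64,-17/16,-1,0 } = -1109/1024
step 13: add B to get RRBBBBRBRBRBB; options L={ -2,-3/2,-5/4,-9/8,-35/32,-139/128,-555/512,-1109/1024 } R={ -277/256,-69/64,-17/16,-1,0 } = -2217/2048
step 14: add R to get RRBBBBRBRBRBBR; options L={ -2,-3/2,-5/4,-9/8,-35/32,-139/128,-555/512,-1109/1024 } R={ -2217/2048,-277/256,-69/64,-17/16,-1,0 } = -4435/4096
step 15: add B to get RRBBBBRBRBRBBRB; options L={ -2,-3/2,-5/4,-9/8,-35/32,-139/128,-555/512,-1109/1024,-4435/4096 } R={ -2217/2048,-277/256,-69/64,-17/16,-1,0 } = -8869/8192

-8869/8192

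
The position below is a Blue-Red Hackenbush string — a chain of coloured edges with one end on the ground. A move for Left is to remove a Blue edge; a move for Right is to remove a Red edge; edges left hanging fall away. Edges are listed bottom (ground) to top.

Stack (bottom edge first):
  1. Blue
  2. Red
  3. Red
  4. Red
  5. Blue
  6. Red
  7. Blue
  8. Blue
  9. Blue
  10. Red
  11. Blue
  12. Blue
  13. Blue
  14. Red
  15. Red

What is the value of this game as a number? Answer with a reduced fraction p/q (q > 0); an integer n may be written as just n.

3001/16384

edge 1 of 15 (Blue): { 0 | (no moves) } => 1
edge 2 of 15 (Red): { 0 | 1 } => 1/2
edge 3 of 15 (Red): { 0 | 1/2 1 } => 1/4
edge 4 of 15 (Red): { 0 | 1/4 1/2 1 } => 1/8
edge 5 of 15 (Blue): { 0 1/8 | 1/4 1/2 1 } => 3/16
edge 6 of 15 (Red): { 0 1/8 | 3/16 1/4 1/2 1 } => 5/32
edge 7 of 15 (Blue): { 0 1/8 5/32 | 3/16 1/4 1/2 1 } => 11/64
edge 8 of 15 (Blue): { 0 1/8 5/32 11/64 | 3/16 1/4 1/2 1 } => 23/128
edge 9 of 15 (Blue): { 0 1/8 5/32 11/64 23/128 | 3/16 1/4 1/2 1 } => 47/256
edge 10 of 15 (Red): { 0 1/8 5/32 11/64 23/128 | 47/256 3/16 1/4 1/2 1 } => 93/512
edge 11 of 15 (Blue): { 0 1/8 5/32 11/64 23/128 93/512 | 47/256 3/16 1/4 1/2 1 } => 187/1024
edge 12 of 15 (Blue): { 0 1/8 5/32 11/64 23/128 93/512 187/1024 | 47/256 3/16 1/4 1/2 1 } => 375/2048
edge 13 of 15 (Blue): { 0 1/8 5/32 11/64 23/128 93/512 187/1024 375/2048 | 47/256 3/16 1/4 1/2 1 } => 751/4096
edge 14 of 15 (Red): { 0 1/8 5/32 11/64 23/128 93/512 187/1024 375/2048 | 751/4096 47/256 3/16 1/4 1/2 1 } => 1501/8192
edge 15 of 15 (Red): { 0 1/8 5/32 11/64 23/128 93/512 187/1024 375/2048 | 1501/8192 751/4096 47/256 3/16 1/4 1/2 1 } => 3001/16384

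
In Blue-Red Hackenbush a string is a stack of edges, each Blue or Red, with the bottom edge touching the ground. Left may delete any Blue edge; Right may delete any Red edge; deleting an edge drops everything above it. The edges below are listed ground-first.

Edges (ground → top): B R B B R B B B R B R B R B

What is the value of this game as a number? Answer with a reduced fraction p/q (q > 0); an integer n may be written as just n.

Build G(s[:k]) for k = 1..14, string s = B R B B R B B B R B R B R B.
G_1 [B]  L=[0]  R=[none]  → 1
G_2 [BR]  L=[0]  R=[1]  → 1/2
G_3 [BRB]  L=[0; 1/2]  R=[1]  → 3/4
G_4 [BRBB]  L=[0; 1/2; 3/4]  R=[1]  → 7/8
G_5 [BRBBR]  L=[0; 1/2; 3/4]  R=[7/8; 1]  → 13/16
G_6 [BRBBRB]  L=[0; 1/2; 3/4; 13/16]  R=[7/8; 1]  → 27/32
G_7 [BRBBRBB]  L=[0; 1/2; 3/4; 13/16; 27/32]  R=[7/8; 1]  → 55/64
G_8 [BRBBRBBB]  L=[0; 1/2; 3/4; 13/16; 27/32; 55/64]  R=[7/8; 1]  → 111/128
G_9 [BRBBRBBBR]  L=[0; 1/2; 3/4; 13/16; 27/32; 55/64]  R=[111/128; 7/8; 1]  → 221/256
G_10 [BRBBRBBBRB]  L=[0; 1/2; 3/4; 13/16; 27/32; 55/64; 221/256]  R=[111/128; 7/8; 1]  → 443/512
G_11 [BRBBRBBBRBR]  L=[0; 1/2; 3/4; 13/16; 27/32; 55/64; 221/256]  R=[443/512; 111/128; 7/8; 1]  → 885/1024
G_12 [BRBBRBBBRBRB]  L=[0; 1/2; 3/4; 13/16; 27/32; 55/64; 221/256; 885/1024]  R=[443/512; 111/128; 7/8; 1]  → 1771/2048
G_13 [BRBBRBBBRBRBR]  L=[0; 1/2; 3/4; 13/16; 27/32; 55/64; 221/256; 885/1024]  R=[1771/2048; 443/512; 111/128; 7/8; 1]  → 3541/4096
G_14 [BRBBRBBBRBRBRB]  L=[0; 1/2; 3/4; 13/16; 27/32; 55/64; 221/256; 885/1024; 3541/4096]  R=[1771/2048; 443/512; 111/128; 7/8; 1]  → 7083/8192

7083/8192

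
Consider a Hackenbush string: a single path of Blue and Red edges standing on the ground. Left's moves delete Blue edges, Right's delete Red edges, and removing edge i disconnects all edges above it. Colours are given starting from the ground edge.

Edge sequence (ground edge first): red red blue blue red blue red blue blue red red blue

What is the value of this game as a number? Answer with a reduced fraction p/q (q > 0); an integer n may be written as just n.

-1357/1024

step 1: add red to get r; options L={ (no moves) } R={ 0 } = -1
step 2: add red to get rr; options L={ (no moves) } R={ -1,0 } = -2
step 3: add blue to get rrb; options L={ -2 } R={ -1,0 } = -3/2
step 4: add blue to get rrbb; options L={ -2,-3/2 } R={ -1,0 } = -5/4
step 5: add red to get rrbbr; options L={ -2,-3/2 } R={ -5/4,-1,0 } = -11/8
step 6: add blue to get rrbbrb; options L={ -2,-3/2,-11/8 } R={ -5/4,-1,0 } = -21/16
step 7: add red to get rrbbrbr; options L={ -2,-3/2,-11/8 } R={ -21/16,-5/4,-1,0 } = -43/32
step 8: add blue to get rrbbrbrb; options L={ -2,-3/2,-11/8,-43/32 } R={ -21/16,-5/4,-1,0 } = -85/64
step 9: add blue to get rrbbrbrbb; options L={ -2,-3/2,-11/8,-43/32,-85/64 } R={ -21/16,-5/4,-1,0 } = -169/128
step 10: add red to get rrbbrbrbbr; options L={ -2,-3/2,-11/8,-43/32,-85/64 } R={ -169/128,-21/16,-5/4,-1,0 } = -339/256
step 11: add red to get rrbbrbrbbrr; options L={ -2,-3/2,-11/8,-43/32,-85/64 } R={ -339/256,-169/128,-21/16,-5/4,-1,0 } = -679/512
step 12: add blue to get rrbbrbrbbrrb; options L={ -2,-3/2,-11/8,-43/32,-85/64,-679/512 } R={ -339/256,-169/128,-21/16,-5/4,-1,0 } = -1357/1024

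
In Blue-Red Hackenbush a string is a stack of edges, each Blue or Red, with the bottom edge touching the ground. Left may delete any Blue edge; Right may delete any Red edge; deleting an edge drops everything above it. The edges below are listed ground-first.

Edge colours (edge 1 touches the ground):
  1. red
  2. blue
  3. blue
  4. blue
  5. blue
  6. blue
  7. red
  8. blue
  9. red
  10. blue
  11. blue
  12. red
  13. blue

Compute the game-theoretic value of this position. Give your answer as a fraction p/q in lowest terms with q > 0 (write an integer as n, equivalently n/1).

-165/4096

Prefix values for red blue blue blue blue blue red blue red blue blue red blue via {L|R} + simplicity:
1 of 13 · r · max L −∞ · min R 0 so -1
2 of 13 · rb · max L -1 · min R 0 so -1/2
3 of 13 · rbb · max L -1/2 · min R 0 so -1/4
4 of 13 · rbbb · max L -1/4 · min R 0 so -1/8
5 of 13 · rbbbb · max L -1/8 · min R 0 so -1/16
6 of 13 · rbbbbb · max L -1/16 · min R 0 so -1/32
7 of 13 · rbbbbbr · max L -1/16 · min R -1/32 so -3/64
8 of 13 · rbbbbbrb · max L -3/64 · min R -1/32 so -5/128
9 of 13 · rbbbbbrbr · max L -3/64 · min R -5/128 so -11/256
10 of 13 · rbbbbbrbrb · max L -11/256 · min R -5/128 so -21/512
11 of 13 · rbbbbbrbrbb · max L -21/512 · min R -5/128 so -41/1024
12 of 13 · rbbbbbrbrbbr · max L -21/512 · min R -41/1024 so -83/2048
13 of 13 · rbbbbbrbrbbrb · max L -83/2048 · min R -41/1024 so -165/4096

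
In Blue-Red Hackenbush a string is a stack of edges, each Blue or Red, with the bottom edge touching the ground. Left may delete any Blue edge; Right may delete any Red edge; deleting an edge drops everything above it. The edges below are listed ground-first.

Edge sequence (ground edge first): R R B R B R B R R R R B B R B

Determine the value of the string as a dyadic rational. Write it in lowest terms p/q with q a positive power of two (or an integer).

-13797/8192

step 1: add R to get R; options L={ ∅ } R={ 0 } = -1
step 2: add R to get RR; options L={ ∅ } R={ -1; 0 } = -2
step 3: add B to get RRB; options L={ -2 } R={ -1; 0 } = -3/2
step 4: add R to get RRBR; options L={ -2 } R={ -3/2; -1; 0 } = -7/4
step 5: add B to get RRBRB; options L={ -2; -7/4 } R={ -3/2; -1; 0 } = -13/8
step 6: add R to get RRBRBR; options L={ -2; -7/4 } R={ -13/8; -3/2; -1; 0 } = -27/16
step 7: add B to get RRBRBRB; options L={ -2; -7/4; -27/16 } R={ -13/8; -3/2; -1; 0 } = -53/32
step 8: add R to get RRBRBRBR; options L={ -2; -7/4; -27/16 } R={ -53/32; -13/8; -3/2; -1; 0 } = -107/64
step 9: add R to get RRBRBRBRR; options L={ -2; -7/4; -27/16 } R={ -107/64; -53/32; -13/8; -3/2; -1; 0 } = -215/128
step 10: add R to get RRBRBRBRRR; options L={ -2; -7/4; -27/16 } R={ -215/128; -107/64; -53/32; -13/8; -3/2; -1; 0 } = -431/256
step 11: add R to get RRBRBRBRRRR; options L={ -2; -7/4; -27/16 } R={ -431/256; -215/128; -107/64; -53/32; -13/8; -3/2; -1; 0 } = -863/512
step 12: add B to get RRBRBRBRRRRB; options L={ -2; -7/4; -27/16; -863/512 } R={ -431/256; -215/128; -107/64; -53/32; -13/8; -3/2; -1; 0 } = -1725/1024
step 13: add B to get RRBRBRBRRRRBB; options L={ -2; -7/4; -27/16; -863/512; -1725/1024 } R={ -431/256; -215/128; -107/64; -53/32; -13/8; -3/2; -1; 0 } = -3449/2048
step 14: add R to get RRBRBRBRRRRBBR; options L={ -2; -7/4; -27/16; -863/512; -1725/1024 } R={ -3449/2048; -431/256; -215/128; -107/64; -53/32; -13/8; -3/2; -1; 0 } = -6899/4096
step 15: add B to get RRBRBRBRRRRBBRB; options L={ -2; -7/4; -27/16; -863/512; -1725/1024; -6899/4096 } R={ -3449/2048; -431/256; -215/128; -107/64; -53/32; -13/8; -3/2; -1; 0 } = -13797/8192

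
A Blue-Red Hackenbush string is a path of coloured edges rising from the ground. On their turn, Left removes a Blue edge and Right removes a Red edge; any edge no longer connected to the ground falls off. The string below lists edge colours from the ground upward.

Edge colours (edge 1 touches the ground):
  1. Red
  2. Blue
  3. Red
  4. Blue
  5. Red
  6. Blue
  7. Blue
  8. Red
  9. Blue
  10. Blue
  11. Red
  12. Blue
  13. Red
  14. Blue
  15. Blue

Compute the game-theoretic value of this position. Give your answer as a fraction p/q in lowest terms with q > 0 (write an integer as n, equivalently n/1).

Build val(s[:k]) for k = 1..15, string s = Red Blue Red Blue Red Blue Blue Red Blue Blue Red Blue Red Blue Blue.
step 1: add Red to get R; options L={ none } R={ 0 } — -1
step 2: add Blue to get RB; options L={ -1 } R={ 0 } — -1/2
step 3: add Red to get RBR; options L={ -1 } R={ -1/2; 0 } — -3/4
step 4: add Blue to get RBRB; options L={ -1; -3/4 } R={ -1/2; 0 } — -5/8
step 5: add Red to get RBRBR; options L={ -1; -3/4 } R={ -5/8; -1/2; 0 } — -11/16
step 6: add Blue to get RBRBRB; options L={ -1; -3/4; -11/16 } R={ -5/8; -1/2; 0 } — -21/32
step 7: add Blue to get RBRBRBB; options L={ -1; -3/4; -11/16; -21/32 } R={ -5/8; -1/2; 0 } — -41/64
step 8: add Red to get RBRBRBBR; options L={ -1; -3/4; -11/16; -21/32 } R={ -41/64; -5/8; -1/2; 0 } — -83/128
step 9: add Blue to get RBRBRBBRB; options L={ -1; -3/4; -11/16; -21/32; -83/128 } R={ -41/64; -5/8; -1/2; 0 } — -165/256
step 10: add Blue to get RBRBRBBRBB; options L={ -1; -3/4; -11/16; -21/32; -83/128; -165/256 } R={ -41/64; -5/8; -1/2; 0 } — -329/512
step 11: add Red to get RBRBRBBRBBR; options L={ -1; -3/4; -11/16; -21/32; -83/128; -165/256 } R={ -329/512; -41/64; -5/8; -1/2; 0 } — -659/1024
step 12: add Blue to get RBRBRBBRBBRB; options L={ -1; -3/4; -11/16; -21/32; -83/128; -165/256; -659/1024 } R={ -329/512; -41/64; -5/8; -1/2; 0 } — -1317/2048
step 13: add Red to get RBRBRBBRBBRBR; options L={ -1; -3/4; -11/16; -21/32; -83/128; -165/256; -659/1024 } R={ -1317/2048; -329/512; -41/64; -5/8; -1/2; 0 } — -2635/4096
step 14: add Blue to get RBRBRBBRBBRBRB; options L={ -1; -3/4; -11/16; -21/32; -83/128; -165/256; -659/1024; -2635/4096 } R={ -1317/2048; -329/512; -41/64; -5/8; -1/2; 0 } — -5269/8192
step 15: add Blue to get RBRBRBBRBBRBRBB; options L={ -1; -3/4; -11/16; -21/32; -83/128; -165/256; -659/1024; -2635/4096; -5269/8192 } R={ -1317/2048; -329/512; -41/64; -5/8; -1/2; 0 } — -10537/16384

-10537/16384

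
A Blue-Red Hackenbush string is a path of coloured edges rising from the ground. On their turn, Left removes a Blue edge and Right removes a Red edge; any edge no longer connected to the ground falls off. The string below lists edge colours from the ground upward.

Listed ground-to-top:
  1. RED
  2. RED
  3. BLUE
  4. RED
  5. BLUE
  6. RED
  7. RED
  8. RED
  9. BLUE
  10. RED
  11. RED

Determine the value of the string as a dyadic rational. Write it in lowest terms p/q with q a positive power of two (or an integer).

Build v(s[:k]) for k = 1..11, string s = RED RED BLUE RED BLUE RED RED RED BLUE RED RED.
R: Left { none }, Right { 0 } so simplest -1
RR: Left { none }, Right { -1, 0 } so simplest -2
RRB: Left { -2 }, Right { -1, 0 } so simplest -3/2
RRBR: Left { -2 }, Right { -3/2, -1, 0 } so simplest -7/4
RRBRB: Left { -2, -7/4 }, Right { -3/2, -1, 0 } so simplest -13/8
RRBRBR: Left { -2, -7/4 }, Right { -13/8, -3/2, -1, 0 } so simplest -27/16
RRBRBRR: Left { -2, -7/4 }, Right { -27/16, -13/8, -3/2, -1, 0 } so simplest -55/32
RRBRBRRR: Left { -2, -7/4 }, Right { -55/32, -27/16, -13/8, -3/2, -1, 0 } so simplest -111/64
RRBRBRRRB: Left { -2, -7/4, -111/64 }, Right { -55/32, -27/16, -13/8, -3/2, -1, 0 } so simplest -221/128
RRBRBRRRBR: Left { -2, -7/4, -111/64 }, Right { -221/128, -55/32, -27/16, -13/8, -3/2, -1, 0 } so simplest -443/256
RRBRBRRRBRR: Left { -2, -7/4, -111/64 }, Right { -443/256, -221/128, -55/32, -27/16, -13/8, -3/2, -1, 0 } so simplest -887/512

-887/512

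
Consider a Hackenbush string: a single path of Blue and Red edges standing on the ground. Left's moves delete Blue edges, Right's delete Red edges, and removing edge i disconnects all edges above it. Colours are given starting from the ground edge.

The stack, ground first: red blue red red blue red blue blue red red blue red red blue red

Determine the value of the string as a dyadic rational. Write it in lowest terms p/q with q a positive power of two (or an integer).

edge 1 of 15 (red): { ∅ | 0 } → -1
edge 2 of 15 (blue): { -1 | 0 } → -1/2
edge 3 of 15 (red): { -1 | -1/2, 0 } → -3/4
edge 4 of 15 (red): { -1 | -3/4, -1/2, 0 } → -7/8
edge 5 of 15 (blue): { -1, -7/8 | -3/4, -1/2, 0 } → -13/16
edge 6 of 15 (red): { -1, -7/8 | -13/16, -3/4, -1/2, 0 } → -27/32
edge 7 of 15 (blue): { -1, -7/8, -27/32 | -13/16, -3/4, -1/2, 0 } → -53/64
edge 8 of 15 (blue): { -1, -7/8, -27/32, -53/64 | -13/16, -3/4, -1/2, 0 } → -105/128
edge 9 of 15 (red): { -1, -7/8, -27/32, -53/64 | -105/128, -13/16, -3/4, -1/2, 0 } → -211/256
edge 10 of 15 (red): { -1, -7/8, -27/32, -53/64 | -211/256, -105/128, -13/16, -3/4, -1/2, 0 } → -423/512
edge 11 of 15 (blue): { -1, -7/8, -27/32, -53/64, -423/512 | -211/256, -105/128, -13/16, -3/4, -1/2, 0 } → -845/1024
edge 12 of 15 (red): { -1, -7/8, -27/32, -53/64, -423/512 | -845/1024, -211/256, -105/128, -13/16, -3/4, -1/2, 0 } → -1691/2048
edge 13 of 15 (red): { -1, -7/8, -27/32, -53/64, -423/512 | -1691/2048, -845/1024, -211/256, -105/128, -13/16, -3/4, -1/2, 0 } → -3383/4096
edge 14 of 15 (blue): { -1, -7/8, -27/32, -53/64, -423/512, -3383/4096 | -1691/2048, -845/1024, -211/256, -105/128, -13/16, -3/4, -1/2, 0 } → -6765/8192
edge 15 of 15 (red): { -1, -7/8, -27/32, -53/64, -423/512, -3383/4096 | -6765/8192, -1691/2048, -845/1024, -211/256, -105/128, -13/16, -3/4, -1/2, 0 } → -13531/16384

-13531/16384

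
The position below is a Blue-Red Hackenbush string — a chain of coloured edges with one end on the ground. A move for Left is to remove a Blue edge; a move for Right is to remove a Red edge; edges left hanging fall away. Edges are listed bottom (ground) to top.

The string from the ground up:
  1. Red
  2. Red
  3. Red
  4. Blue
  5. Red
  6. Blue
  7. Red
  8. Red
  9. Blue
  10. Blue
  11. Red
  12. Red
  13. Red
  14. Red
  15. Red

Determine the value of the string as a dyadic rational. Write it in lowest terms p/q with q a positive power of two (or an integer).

Prefix values for Red Red Red Blue Red Blue Red Red Blue Blue Red Red Red Red Red via {L|R} + simplicity:
R: Left { — }, Right { 0 } — simplest -1
RR: Left { — }, Right { -1, 0 } — simplest -2
RRR: Left { — }, Right { -2, -1, 0 } — simplest -3
RRRB: Left { -3 }, Right { -2, -1, 0 } — simplest -5/2
RRRBR: Left { -3 }, Right { -5/2, -2, -1, 0 } — simplest -11/4
RRRBRB: Left { -3, -11/4 }, Right { -5/2, -2, -1, 0 } — simplest -21/8
RRRBRBR: Left { -3, -11/4 }, Right { -21/8, -5/2, -2, -1, 0 } — simplest -43/16
RRRBRBRR: Left { -3, -11/4 }, Right { -43/16, -21/8, -5/2, -2, -1, 0 } — simplest -87/32
RRRBRBRRB: Left { -3, -11/4, -87/32 }, Right { -43/16, -21/8, -5/2, -2, -1, 0 } — simplest -173/64
RRRBRBRRBB: Left { -3, -11/4, -87/32, -173/64 }, Right { -43/16, -21/8, -5/2, -2, -1, 0 } — simplest -345/128
RRRBRBRRBBR: Left { -3, -11/4, -87/32, -173/64 }, Right { -345/128, -43/16, -21/8, -5/2, -2, -1, 0 } — simplest -691/256
RRRBRBRRBBRR: Left { -3, -11/4, -87/32, -173/64 }, Right { -691/256, -345/128, -43/16, -21/8, -5/2, -2, -1, 0 } — simplest -1383/512
RRRBRBRRBBRRR: Left { -3, -11/4, -87/32, -173/64 }, Right { -1383/512, -691/256, -345/128, -43/16, -21/8, -5/2, -2, -1, 0 } — simplest -2767/1024
RRRBRBRRBBRRRR: Left { -3, -11/4, -87/32, -173/64 }, Right { -2767/1024, -1383/512, -691/256, -345/128, -43/16, -21/8, -5/2, -2, -1, 0 } — simplest -5535/2048
RRRBRBRRBBRRRRR: Left { -3, -11/4, -87/32, -173/64 }, Right { -5535/2048, -2767/1024, -1383/512, -691/256, -345/128, -43/16, -21/8, -5/2, -2, -1, 0 } — simplest -11071/4096

-11071/4096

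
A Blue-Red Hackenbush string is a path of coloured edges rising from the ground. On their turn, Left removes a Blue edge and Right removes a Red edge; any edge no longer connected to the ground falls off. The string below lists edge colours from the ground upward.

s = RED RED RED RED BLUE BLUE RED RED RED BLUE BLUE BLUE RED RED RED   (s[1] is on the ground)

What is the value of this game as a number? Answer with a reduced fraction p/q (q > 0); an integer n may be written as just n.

Prefix values for RED RED RED RED BLUE BLUE RED RED RED BLUE BLUE BLUE RED RED RED via {L|R} + simplicity:
R: Left { · }, Right { 0 } -> simplest -1
RR: Left { · }, Right { -1 0 } -> simplest -2
RRR: Left { · }, Right { -2 -1 0 } -> simplest -3
RRRR: Left { · }, Right { -3 -2 -1 0 } -> simplest -4
RRRRB: Left { -4 }, Right { -3 -2 -1 0 } -> simplest -7/2
RRRRBB: Left { -4 -7/2 }, Right { -3 -2 -1 0 } -> simplest -13/4
RRRRBBR: Left { -4 -7/2 }, Right { -13/4 -3 -2 -1 0 } -> simplest -27/8
RRRRBBRR: Left { -4 -7/2 }, Right { -27/8 -13/4 -3 -2 -1 0 } -> simplest -55/16
RRRRBBRRR: Left { -4 -7/2 }, Right { -55/16 -27/8 -13/4 -3 -2 -1 0 } -> simplest -111/32
RRRRBBRRRB: Left { -4 -7/2 -111/32 }, Right { -55/16 -27/8 -13/4 -3 -2 -1 0 } -> simplest -221/64
RRRRBBRRRBB: Left { -4 -7/2 -111/32 -221/64 }, Right { -55/16 -27/8 -13/4 -3 -2 -1 0 } -> simplest -441/128
RRRRBBRRRBBB: Left { -4 -7/2 -111/32 -221/64 -441/128 }, Right { -55/16 -27/8 -13/4 -3 -2 -1 0 } -> simplest -881/256
RRRRBBRRRBBBR: Left { -4 -7/2 -111/32 -221/64 -441/128 }, Right { -881/256 -55/16 -27/8 -13/4 -3 -2 -1 0 } -> simplest -1763/512
RRRRBBRRRBBBRR: Left { -4 -7/2 -111/32 -221/64 -441/128 }, Right { -1763/512 -881/256 -55/16 -27/8 -13/4 -3 -2 -1 0 } -> simplest -3527/1024
RRRRBBRRRBBBRRR: Left { -4 -7/2 -111/32 -221/64 -441/128 }, Right { -3527/1024 -1763/512 -881/256 -55/16 -27/8 -13/4 -3 -2 -1 0 } -> simplest -7055/2048

-7055/2048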